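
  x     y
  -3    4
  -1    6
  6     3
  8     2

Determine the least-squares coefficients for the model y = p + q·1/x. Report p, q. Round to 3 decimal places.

p = 2.961, q = -3.031

Setting ∂/∂p … = 0 gives: 4·p + (-25/24)·q = 15;  (-25/24)·p + (665/576)·q = -79/12.
Determinant 4·(665/576) − (-25/24)² = 2035/576.
p = (15·(665/576) − (-25/24)·(-79/12))/(2035/576) = 1205/407; q = (4·(-79/12) − (-25/24)·15)/(2035/576) = -6168/2035.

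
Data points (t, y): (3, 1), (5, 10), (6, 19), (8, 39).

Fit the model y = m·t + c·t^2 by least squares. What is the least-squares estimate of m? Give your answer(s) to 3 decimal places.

Setting ∂/∂m … = 0 gives: 134·m + 880·c = 479;  880·m + 6098·c = 3439.
Eliminating c: 6098·(row 1) − 880·(row 2) gives 42732·m = 6098·479 − 880·3439 = -105378, so m = -17563/7122.
Then c = (3439 − 880·(-17563/7122))/6098 = 6551/7122.

m = -2.466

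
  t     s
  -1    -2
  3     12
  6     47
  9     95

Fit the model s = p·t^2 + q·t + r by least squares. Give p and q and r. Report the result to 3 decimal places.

From the data, Σt^2·t^2 = 7939, Σt^2·t = 971, Σt^2 = 127, Σt·t = 127, Σt = 17, Σ1 = 4.
Right-hand side: Σt^2·s = 9493, Σt·s = 1175, Σs = 152.
So MᵀM·[p, q, r]ᵀ = Mᵀs: [[7939, 971, 127]; [971, 127, 17]; [127, 17, 4]]·[p, q, r]ᵀ = [9493, 1175, 152]ᵀ.
Inverting the 3×3 Gram matrix, [p, q, r]ᵀ = [3043/3102, 2001/1034, -2126/1551]ᵀ.

p = 0.981, q = 1.935, r = -1.371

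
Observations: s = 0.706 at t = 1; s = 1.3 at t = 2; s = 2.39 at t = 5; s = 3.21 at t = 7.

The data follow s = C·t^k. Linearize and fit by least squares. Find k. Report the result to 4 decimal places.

k = 0.7593

Let Y = ln s. Fitting Y = k·ln t + ln C by least squares:
AᵀA = [[6.8573, 4.2485]; [4.2485, 4]], rhs = [3.8536, 1.9518]ᵀ  (here Σln t = 4.2485, Σ(ln t)² = 6.8573, Σln s = 1.9518, Σln t·ln s = 3.8536).
Slope k = (n·Σln t·ln s − Σln t·Σln s)/(n·Σ(ln t)² − (Σln t)²) = (4·3.8536 − 4.2485·1.9518)/9.3795 = 0.75934; ln C = (Σln s − k·Σln t)/n = -0.31857.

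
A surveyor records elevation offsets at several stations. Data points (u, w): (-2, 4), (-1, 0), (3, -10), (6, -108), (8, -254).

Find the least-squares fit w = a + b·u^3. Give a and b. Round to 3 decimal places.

a = 0.719, b = -0.498

From the data, Σ1 = 5, Σu^3 = 746, Σu^3·u^3 = 309594.
Right-hand side: Σw = -368, Σu^3·w = -153678.
Normal equations: [[5, 746]; [746, 309594]]·[a, b]ᵀ = [-368, -153678]ᵀ.
Determinant 5·309594 − 746² = 991454.
a = ((-368)·309594 − 746·(-153678))/991454 = 356598/495727; b = (5·(-153678) − 746·(-368))/991454 = -246931/495727.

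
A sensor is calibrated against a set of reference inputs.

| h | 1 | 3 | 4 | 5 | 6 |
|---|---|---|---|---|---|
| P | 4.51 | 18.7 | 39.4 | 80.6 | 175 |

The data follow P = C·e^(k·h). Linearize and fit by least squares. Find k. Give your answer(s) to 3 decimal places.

k = 0.730

Taking logs, ln P = k·h + ln C, so regress ln P on h.
Sums: Σh = 19.0000, Σ(h)² = 87.0000, Σln P = 17.6629, Σh·ln P = 77.9231.
Normal system: [[87.0000, 19.0000]; [19.0000, 5]]·[k, ln C]ᵀ = [77.9231, 17.6629]ᵀ.
Solving (det = 74.0000): k = 0.73002, ln C = 0.75852.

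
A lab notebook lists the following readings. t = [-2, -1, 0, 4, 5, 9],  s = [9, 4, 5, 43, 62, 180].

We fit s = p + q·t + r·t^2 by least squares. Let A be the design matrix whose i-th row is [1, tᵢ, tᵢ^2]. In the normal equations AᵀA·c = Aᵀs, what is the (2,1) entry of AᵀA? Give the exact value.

15

Row 2 ↔ basis t, column 1 ↔ basis 1, so (AᵀA)_{2,1} = Σᵢ t = (-2)·(1) + (-1)·(1) + (0)·(1) + (4)·(1) + (5)·(1) + (9)·(1) = 15.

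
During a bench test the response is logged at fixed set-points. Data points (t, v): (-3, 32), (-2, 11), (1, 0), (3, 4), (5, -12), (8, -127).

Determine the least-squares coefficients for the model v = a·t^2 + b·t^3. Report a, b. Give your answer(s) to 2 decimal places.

a = 2.00, b = -0.50

Normal-equation sums: Σt^2·t^2 = 4900, Σt^2·t^3 = 35862, Σt^3·t^3 = 279292.
For Aᵀv: Σt^2·v = -8060, Σt^3·v = -67368.
Normal equations: [[4900, 35862]; [35862, 279292]]·[a, b]ᵀ = [-8060, -67368]ᵀ.
Δ = 4900·279292 − 35862² = 82447756.
a = ((-8060)·279292 − 35862·(-67368))/82447756 = 41214424/20611939; b = (4900·(-67368) − 35862·(-8060))/82447756 = -10263870/20611939.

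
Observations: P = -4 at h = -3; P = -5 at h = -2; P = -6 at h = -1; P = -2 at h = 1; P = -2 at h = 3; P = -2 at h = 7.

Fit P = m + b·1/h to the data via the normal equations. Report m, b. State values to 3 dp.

m = -3.364, b = 2.278

Entries of AᵀA: Σ1 = 6, Σ1/h = -5/14, Σ1/h·1/h = 4397/1764.
And ΣP = -21, Σ1/h·P = 289/42.
So AᵀA·[m, b]ᵀ = AᵀP: [[6, -5/14]; [-5/14, 4397/1764]]·[m, b]ᵀ = [-21, 289/42]ᵀ.
Δ = 6·(4397/1764) − (-5/14)² = 8719/588.
m = ((-21)·(4397/1764) − (-5/14)·(289/42))/(8719/588) = -29334/8719; b = (6·(289/42) − (-5/14)·(-21))/(8719/588) = 19866/8719.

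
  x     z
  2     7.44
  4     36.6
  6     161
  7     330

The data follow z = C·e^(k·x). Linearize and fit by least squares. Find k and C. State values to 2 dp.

Linearized form: ln z = k·x + ln C. From the 4 transformed points,
Over the data: Σx = 19.0000, Σ(x)² = 105.0000, Σln z = 16.4874, Σx·ln z = 89.4960.
Normal system: [[105.0000, 19.0000]; [19.0000, 4]]·[k, ln C]ᵀ = [89.4960, 16.4874]ᵀ.
Slope k = (n·Σx·ln z − Σx·Σln z)/(n·Σ(x)² − (Σx)²) = (4·89.4960 − 19.0000·16.4874)/59.0000 = 0.75802; ln C = (Σln z − k·Σx)/n = 0.52126, so C = exp(0.52126) = 1.68415.

k = 0.76, C = 1.68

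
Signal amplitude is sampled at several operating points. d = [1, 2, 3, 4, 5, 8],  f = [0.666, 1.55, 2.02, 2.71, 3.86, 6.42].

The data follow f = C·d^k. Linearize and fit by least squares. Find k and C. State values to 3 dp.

k = 1.067, C = 0.672

Taking logs, ln f = k·ln d + ln C, so regress ln f on ln d.
AᵀA = [[10.5236, 6.8669]; [6.8669, 6]], rhs = [8.4986, 4.9419]ᵀ  (here Σln d = 6.8669, Σ(ln d)² = 10.5236, Σln f = 4.9419, Σln d·ln f = 8.4986).
Δ = 10.5236·6 − (6.8669)² = 15.9867; k = (8.4986·6 − 6.8669·4.9419)/15.9867 = 1.06688, ln C = (10.5236·4.9419 − 6.8669·8.4986)/15.9867 = -0.39738, so C = exp(-0.39738) = 0.67208.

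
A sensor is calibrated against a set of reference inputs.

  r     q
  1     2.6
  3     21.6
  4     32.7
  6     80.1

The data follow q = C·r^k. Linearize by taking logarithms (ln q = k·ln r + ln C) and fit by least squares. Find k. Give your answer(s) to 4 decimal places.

k = 1.8918

With ln qᵢ as the transformed response and ln rᵢ as the regressor:
Σln r = 4.2767, Σ(ln r)² = 6.3392, Σln q = 11.8989, Σln r·ln q = 16.0640.
Equations: 6.3392·k + 4.2767·ln C = 16.0640;  4.2767·k + 4·ln C = 11.8989.
Δ = 6.3392·4 − (4.2767)² = 7.0668; k = (16.0640·4 − 4.2767·11.8989)/7.0668 = 1.89175, ln C = (6.3392·11.8989 − 4.2767·16.0640)/7.0668 = 0.95212.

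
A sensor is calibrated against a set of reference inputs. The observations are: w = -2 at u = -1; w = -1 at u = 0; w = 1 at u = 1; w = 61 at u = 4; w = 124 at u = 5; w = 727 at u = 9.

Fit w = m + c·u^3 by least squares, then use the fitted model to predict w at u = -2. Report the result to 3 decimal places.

The normal equations are: 6·m + 918·c = 910;  918·m + 551164·c = 549390.
Eliminating c: 551164·(row 1) − 918·(row 2) gives 2464260·m = 551164·910 − 918·549390 = -2780780, so m = -139039/123213.
Then c = (549390 − 918·(-139039/123213))/551164 = 41016/41071.
At u = -2: ŵ = (-139039/123213)·(1) + (41016/41071)·(-8) = -1123423/123213.

ŵ = -9.118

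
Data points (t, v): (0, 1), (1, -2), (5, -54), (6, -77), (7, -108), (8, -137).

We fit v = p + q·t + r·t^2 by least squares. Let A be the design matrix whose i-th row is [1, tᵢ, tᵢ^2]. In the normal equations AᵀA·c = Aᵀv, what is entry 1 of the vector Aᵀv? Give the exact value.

Entry 1 ↔ basis 1, so (Aᵀv)_{1} = Σᵢ vᵢ = (1)·(1) + (1)·(-2) + (1)·(-54) + (1)·(-77) + (1)·(-108) + (1)·(-137) = -377.

-377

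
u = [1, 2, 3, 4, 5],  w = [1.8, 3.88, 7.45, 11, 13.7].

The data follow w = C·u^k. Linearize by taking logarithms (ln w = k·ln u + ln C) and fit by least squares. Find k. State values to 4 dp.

With ln wᵢ as the transformed response and ln uᵢ as the regressor:
Sums: Σln u = 4.7875, Σ(ln u)² = 6.1995, Σln w = 8.9671, Σln u·ln w = 10.6828.
Normal system: [[6.1995, 4.7875]; [4.7875, 5]]·[k, ln C]ᵀ = [10.6828, 8.9671]ᵀ.
Slope k = (n·Σln u·ln w − Σln u·Σln w)/(n·Σ(ln u)² − (Σln u)²) = (5·10.6828 − 4.7875·8.9671)/8.0774 = 1.29791; ln C = (Σln w − k·Σln u)/n = 0.55068.

k = 1.2979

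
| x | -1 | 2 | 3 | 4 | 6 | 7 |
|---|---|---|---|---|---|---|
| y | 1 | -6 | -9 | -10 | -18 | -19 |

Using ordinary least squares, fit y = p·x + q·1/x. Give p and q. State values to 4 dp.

The normal equations are: 115·p + 6·q = -321;  6·p + (10385/7056)·q = -213/14.
(Σx·x = 115, Σx·1/x = 6, Σ1/x·1/x = 10385/7056, Σx·y = -321, Σ1/x·y = -213/14.)
Eliminating q: (10385/7056)·(row 1) − 6·(row 2) gives (940259/7056)·p = (10385/7056)·(-321) − 6·(-213/14) = -896491/2352, so p = -2689473/940259.
Then q = ((-213/14) − 6·(-2689473/940259))/(10385/7056) = 1244376/940259.

p = -2.8604, q = 1.3234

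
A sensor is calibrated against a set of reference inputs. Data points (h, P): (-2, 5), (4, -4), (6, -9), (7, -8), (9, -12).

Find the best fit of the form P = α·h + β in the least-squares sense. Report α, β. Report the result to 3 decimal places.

α = -1.548, β = 1.831

Sums needed: Σh·h = 186, Σh = 24, Σ1 = 5.
For AᵀP: Σh·P = -244, ΣP = -28.
Normal equations: [[186, 24]; [24, 5]]·[α, β]ᵀ = [-244, -28]ᵀ.
Determinant 186·5 − 24² = 354.
α = ((-244)·5 − 24·(-28))/354 = -274/177; β = (186·(-28) − 24·(-244))/354 = 108/59.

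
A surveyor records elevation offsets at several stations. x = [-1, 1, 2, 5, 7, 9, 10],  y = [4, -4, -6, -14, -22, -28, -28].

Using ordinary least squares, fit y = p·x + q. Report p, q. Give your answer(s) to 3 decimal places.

p = -2.978, q = 0.041

Normal-equation sums: Σx·x = 261, Σx = 33, Σ1 = 7.
Moment sums: Σx·y = -776, Σy = -98.
Normal equations: [[261, 33]; [33, 7]]·[p, q]ᵀ = [-776, -98]ᵀ.
Determinant 261·7 − 33² = 738.
p = ((-776)·7 − 33·(-98))/738 = -1099/369; q = (261·(-98) − 33·(-776))/738 = 5/123.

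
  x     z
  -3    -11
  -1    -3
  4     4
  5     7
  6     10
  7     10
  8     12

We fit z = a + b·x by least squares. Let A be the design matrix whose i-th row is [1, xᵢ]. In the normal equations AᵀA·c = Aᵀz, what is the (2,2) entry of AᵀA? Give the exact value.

200

Row 2 ↔ basis x, column 2 ↔ basis x, so (AᵀA)_{2,2} = Σᵢ (x)·(x) = (-3)·(-3) + (-1)·(-1) + (4)·(4) + (5)·(5) + (6)·(6) + (7)·(7) + (8)·(8) = 200.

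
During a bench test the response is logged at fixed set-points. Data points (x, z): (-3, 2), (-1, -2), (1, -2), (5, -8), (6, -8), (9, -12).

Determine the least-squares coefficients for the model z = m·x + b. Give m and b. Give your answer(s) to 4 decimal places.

m = -1.1161, b = -1.8378

From the data, Σx·x = 153, Σx = 17, Σ1 = 6.
And Σx·z = -202, Σz = -30.
Δ = 153·6 − 17² = 629.
m = ((-202)·6 − 17·(-30))/629 = -702/629; b = (153·(-30) − 17·(-202))/629 = -68/37.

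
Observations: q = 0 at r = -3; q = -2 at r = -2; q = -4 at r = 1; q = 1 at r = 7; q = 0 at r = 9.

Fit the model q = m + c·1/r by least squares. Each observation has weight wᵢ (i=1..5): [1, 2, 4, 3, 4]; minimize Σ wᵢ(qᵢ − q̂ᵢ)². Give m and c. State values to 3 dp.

m = -0.602, c = -2.423

The normal equations are: 14·m + (223/63)·c = -17;  (223/63)·m + (37481/7938)·c = -95/7.
det = 14·(37481/7938) − (223/63)² = 212638/3969.
m = ((-17)·(37481/7938) − (223/63)·(-95/7))/(212638/3969) = -255847/425276; c = (14·(-95/7) − (223/63)·(-17))/(212638/3969) = -515277/212638.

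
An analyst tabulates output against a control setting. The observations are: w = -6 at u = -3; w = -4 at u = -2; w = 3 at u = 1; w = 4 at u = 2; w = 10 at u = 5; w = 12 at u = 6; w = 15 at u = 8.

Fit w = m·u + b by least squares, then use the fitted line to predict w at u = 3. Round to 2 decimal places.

With design matrix X, XᵀX = [[143, 17]; [17, 7]] and Xᵀw = [279, 34]ᵀ.
det = 143·7 − 17² = 712.
m = (279·7 − 17·34)/712 = 1375/712; b = (143·34 − 17·279)/712 = 119/712.
At u = 3: ŵ = (1375/712)·(3) + (119/712)·(1) = 1061/178.

ŵ = 5.96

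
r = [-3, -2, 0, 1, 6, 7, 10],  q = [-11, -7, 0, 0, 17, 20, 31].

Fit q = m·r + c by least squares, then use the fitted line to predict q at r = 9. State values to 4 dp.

The normal equations are: 199·m + 19·c = 599;  19·m + 7·c = 50.
(Σr·r = 199, Σr = 19, Σ1 = 7, Σr·q = 599, Σq = 50.)
Δ = 199·7 − 19² = 1032.
m = (599·7 − 19·50)/1032 = 1081/344; c = (199·50 − 19·599)/1032 = -477/344.
At r = 9: q̂ = (1081/344)·(9) + (-477/344)·(1) = 2313/86.

q̂ = 26.8953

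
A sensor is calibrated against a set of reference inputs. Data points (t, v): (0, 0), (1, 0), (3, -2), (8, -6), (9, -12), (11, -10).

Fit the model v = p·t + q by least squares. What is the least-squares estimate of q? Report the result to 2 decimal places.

q = 0.67

Forming MᵀM = [[276, 32]; [32, 6]] and Mᵀv = [-272, -30]ᵀ gives MᵀM·[p, q]ᵀ = Mᵀv.
det = 276·6 − 32² = 632.
p = ((-272)·6 − 32·(-30))/632 = -84/79; q = (276·(-30) − 32·(-272))/632 = 53/79.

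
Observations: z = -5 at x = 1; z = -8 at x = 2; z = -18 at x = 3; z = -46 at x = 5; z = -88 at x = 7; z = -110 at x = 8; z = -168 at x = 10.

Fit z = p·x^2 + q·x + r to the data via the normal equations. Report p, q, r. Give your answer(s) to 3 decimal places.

p = -1.524, q = -1.577, r = -0.311

The normal equations are: 17220·p + 2016·q + 252·r = -29501;  2016·p + 252·q + 36·r = -3481;  252·p + 36·q + 7·r = -443.
Row-reducing yields p = -2603/1708, q = -3463/2196, r = -19/61.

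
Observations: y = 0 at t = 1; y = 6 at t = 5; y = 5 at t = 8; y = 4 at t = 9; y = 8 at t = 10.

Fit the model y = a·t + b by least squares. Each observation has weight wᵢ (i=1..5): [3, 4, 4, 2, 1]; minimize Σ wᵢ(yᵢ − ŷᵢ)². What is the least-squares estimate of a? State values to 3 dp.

The normal equations are: 621·a + 83·b = 432;  83·a + 14·b = 60.
(Σwᵢ·t·t = 621, Σwᵢ·t = 83, Σwᵢ·1 = 14, Σwᵢ·t·y = 432, Σwᵢ·y = 60.)
det = 621·14 − 83² = 1805.
a = (432·14 − 83·60)/1805 = 1068/1805; b = (621·60 − 83·432)/1805 = 1404/1805.

a = 0.592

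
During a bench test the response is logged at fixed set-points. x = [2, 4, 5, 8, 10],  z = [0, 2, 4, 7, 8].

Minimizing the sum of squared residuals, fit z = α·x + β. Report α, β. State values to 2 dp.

α = 1.03, β = -1.80

The normal equations are: 209·α + 29·β = 164;  29·α + 5·β = 21.
Δ = 209·5 − 29² = 204.
α = (164·5 − 29·21)/204 = 211/204; β = (209·21 − 29·164)/204 = -367/204.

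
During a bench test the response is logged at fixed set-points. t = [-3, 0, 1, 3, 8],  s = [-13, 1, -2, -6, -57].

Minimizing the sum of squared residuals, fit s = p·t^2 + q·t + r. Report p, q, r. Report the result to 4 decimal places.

The normal equations are: 4259·p + 513·q + 83·r = -3821;  513·p + 83·q + 9·r = -437;  83·p + 9·q + 5·r = -77.
Inverting the 3×3 Gram matrix, [p, q, r]ᵀ = [-25567/25108, 27005/25108, -2715/6277]ᵀ.

p = -1.0183, q = 1.0756, r = -0.4325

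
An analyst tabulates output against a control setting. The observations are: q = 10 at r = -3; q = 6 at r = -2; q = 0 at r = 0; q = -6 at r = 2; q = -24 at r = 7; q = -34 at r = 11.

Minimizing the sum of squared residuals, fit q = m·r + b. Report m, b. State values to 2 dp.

Forming MᵀM = [[187, 15]; [15, 6]] and Mᵀq = [-596, -48]ᵀ gives MᵀM·[m, b]ᵀ = Mᵀq.
det = 187·6 − 15² = 897.
m = ((-596)·6 − 15·(-48))/897 = -952/299; b = (187·(-48) − 15·(-596))/897 = -12/299.

m = -3.18, b = -0.04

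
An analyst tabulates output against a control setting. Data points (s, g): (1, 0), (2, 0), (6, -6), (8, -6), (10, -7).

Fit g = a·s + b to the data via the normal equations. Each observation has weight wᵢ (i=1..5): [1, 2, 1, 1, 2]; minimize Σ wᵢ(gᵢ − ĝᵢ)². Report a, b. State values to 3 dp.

a = -0.863, b = 1.093

From the data, Σwᵢ·s·s = 309, Σwᵢ·s = 39, Σwᵢ·1 = 7.
Moment sums: Σwᵢ·s·g = -224, Σwᵢ·g = -26.
Δ = 309·7 − 39² = 642.
a = ((-224)·7 − 39·(-26))/642 = -277/321; b = (309·(-26) − 39·(-224))/642 = 117/107.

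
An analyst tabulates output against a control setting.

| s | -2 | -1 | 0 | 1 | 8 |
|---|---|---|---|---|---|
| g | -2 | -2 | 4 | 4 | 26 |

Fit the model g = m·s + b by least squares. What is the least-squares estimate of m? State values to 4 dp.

XᵀX·[m, b]ᵀ = Xᵀg reads: 70·m + 6·b = 218;  6·m + 5·b = 30.
(Σs·s = 70, Σs = 6, Σ1 = 5, Σs·g = 218, Σg = 30.)
det = 70·5 − 6² = 314.
m = (218·5 − 6·30)/314 = 455/157; b = (70·30 − 6·218)/314 = 396/157.

m = 2.8981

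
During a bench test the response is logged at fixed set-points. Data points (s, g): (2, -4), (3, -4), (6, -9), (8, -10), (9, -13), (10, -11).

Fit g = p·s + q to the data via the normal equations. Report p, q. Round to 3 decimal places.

p = -1.088, q = -1.613

Sums needed: Σs·s = 294, Σs = 38, Σ1 = 6.
For Mᵀg: Σs·g = -381, Σg = -51.
MᵀM·[p, q]ᵀ = Mᵀg becomes [[294, 38]; [38, 6]]·[p, q]ᵀ = [-381, -51]ᵀ.
det = 294·6 − 38² = 320.
p = ((-381)·6 − 38·(-51))/320 = -87/80; q = (294·(-51) − 38·(-381))/320 = -129/80.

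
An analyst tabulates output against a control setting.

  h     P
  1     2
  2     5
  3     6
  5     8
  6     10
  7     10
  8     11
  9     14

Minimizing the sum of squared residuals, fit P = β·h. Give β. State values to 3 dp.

β = 1.539

AᵀA·[β]ᵀ = AᵀP reads: 269·β = 414.
β = 414/269 = 1.53903.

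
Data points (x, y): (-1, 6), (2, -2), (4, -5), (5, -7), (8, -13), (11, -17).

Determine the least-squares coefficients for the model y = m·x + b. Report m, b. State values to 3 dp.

The normal system MᵀM·[m, b]ᵀ = Mᵀy is [[231, 29]; [29, 6]]·[m, b]ᵀ = [-356, -38]ᵀ.
Determinant 231·6 − 29² = 545.
m = ((-356)·6 − 29·(-38))/545 = -1034/545; b = (231·(-38) − 29·(-356))/545 = 1546/545.

m = -1.897, b = 2.837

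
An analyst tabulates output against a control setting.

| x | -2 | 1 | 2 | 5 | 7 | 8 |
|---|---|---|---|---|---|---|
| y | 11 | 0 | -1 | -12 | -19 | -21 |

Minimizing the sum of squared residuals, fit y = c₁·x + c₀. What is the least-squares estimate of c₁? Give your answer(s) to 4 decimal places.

c₁ = -3.2381

Normal-equation sums: Σx·x = 147, Σx = 21, Σ1 = 6.
And Σx·y = -385, Σy = -42.
det = 147·6 − 21² = 441.
c₁ = ((-385)·6 − 21·(-42))/441 = -68/21; c₀ = (147·(-42) − 21·(-385))/441 = 13/3.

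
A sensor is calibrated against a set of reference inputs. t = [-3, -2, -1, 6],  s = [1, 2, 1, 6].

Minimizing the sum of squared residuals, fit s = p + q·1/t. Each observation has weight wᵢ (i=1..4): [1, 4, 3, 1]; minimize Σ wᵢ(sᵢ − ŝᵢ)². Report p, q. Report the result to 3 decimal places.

With design matrix A, AᵀWA = [[9, -31/6]; [-31/6, 149/36]] and AᵀWs = [18, -19/3]ᵀ.
Δ = 9·(149/36) − (-31/6)² = 95/9.
p = (18·(149/36) − (-31/6)·(-19/3))/(95/9) = 376/95; q = (9·(-19/3) − (-31/6)·18)/(95/9) = 324/95.

p = 3.958, q = 3.411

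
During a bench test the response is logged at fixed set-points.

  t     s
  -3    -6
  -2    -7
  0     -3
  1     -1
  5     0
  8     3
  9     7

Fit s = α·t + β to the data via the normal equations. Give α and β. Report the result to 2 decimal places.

Setting ∂/∂α … = 0 gives: 184·α + 18·β = 118;  18·α + 7·β = -7.
(Σt·t = 184, Σt = 18, Σ1 = 7, Σt·s = 118, Σs = -7.)
Eliminating β: 7·(row 1) − 18·(row 2) gives 964·α = 7·118 − 18·(-7) = 952, so α = 238/241.
Then β = ((-7) − 18·(238/241))/7 = -853/241.

α = 0.99, β = -3.54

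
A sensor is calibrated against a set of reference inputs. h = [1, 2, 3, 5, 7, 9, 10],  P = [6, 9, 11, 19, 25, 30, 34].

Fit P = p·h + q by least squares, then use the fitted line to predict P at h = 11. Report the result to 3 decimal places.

The normal equations are: 269·p + 37·q = 937;  37·p + 7·q = 134.
(Σh·h = 269, Σh = 37, Σ1 = 7, Σh·P = 937, ΣP = 134.)
Δ = 269·7 − 37² = 514.
p = (937·7 − 37·134)/514 = 1601/514; q = (269·134 − 37·937)/514 = 1377/514.
At h = 11: P̂ = (1601/514)·(11) + (1377/514)·(1) = 9494/257.

P̂ = 36.942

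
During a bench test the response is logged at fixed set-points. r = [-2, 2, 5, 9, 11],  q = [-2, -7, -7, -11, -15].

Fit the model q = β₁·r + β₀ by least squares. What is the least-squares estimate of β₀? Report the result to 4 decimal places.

β₀ = -3.9000

Setting ∂/∂β₁ … = 0 gives: 235·β₁ + 25·β₀ = -309;  25·β₁ + 5·β₀ = -42.
det = 235·5 − 25² = 550.
β₁ = ((-309)·5 − 25·(-42))/550 = -9/10; β₀ = (235·(-42) − 25·(-309))/550 = -39/10.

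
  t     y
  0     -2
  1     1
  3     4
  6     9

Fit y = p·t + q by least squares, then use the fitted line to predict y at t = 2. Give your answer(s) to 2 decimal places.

Sums needed: Σt·t = 46, Σt = 10, Σ1 = 4.
And Σt·y = 67, Σy = 12.
Normal equations: [[46, 10]; [10, 4]]·[p, q]ᵀ = [67, 12]ᵀ.
det = 46·4 − 10² = 84.
p = (67·4 − 10·12)/84 = 37/21; q = (46·12 − 10·67)/84 = -59/42.
At t = 2: ŷ = (37/21)·(2) + (-59/42)·(1) = 89/42.

ŷ = 2.12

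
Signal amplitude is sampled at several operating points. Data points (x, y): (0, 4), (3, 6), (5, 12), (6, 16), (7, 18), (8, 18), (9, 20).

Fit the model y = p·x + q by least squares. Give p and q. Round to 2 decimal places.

p = 1.97, q = 2.73

With design matrix M, MᵀM = [[264, 38]; [38, 7]] and Mᵀy = [624, 94]ᵀ.
Determinant 264·7 − 38² = 404.
p = (624·7 − 38·94)/404 = 199/101; q = (264·94 − 38·624)/404 = 276/101.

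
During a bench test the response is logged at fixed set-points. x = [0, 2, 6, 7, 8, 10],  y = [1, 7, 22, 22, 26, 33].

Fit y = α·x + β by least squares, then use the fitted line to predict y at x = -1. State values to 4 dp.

From the data, Σx·x = 253, Σx = 33, Σ1 = 6.
Right-hand side: Σx·y = 838, Σy = 111.
MᵀM·[α, β]ᵀ = Mᵀy becomes [[253, 33]; [33, 6]]·[α, β]ᵀ = [838, 111]ᵀ.
Eliminating β: 6·(row 1) − 33·(row 2) gives 429·α = 6·838 − 33·111 = 1365, so α = 35/11.
Then β = (111 − 33·(35/11))/6 = 1.
At x = -1: ŷ = (35/11)·(-1) + (1)·(1) = -24/11.

ŷ = -2.1818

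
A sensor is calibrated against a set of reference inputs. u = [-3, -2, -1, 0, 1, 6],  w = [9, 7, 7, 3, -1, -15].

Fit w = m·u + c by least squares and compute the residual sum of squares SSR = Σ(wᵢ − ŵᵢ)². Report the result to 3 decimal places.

Entries of AᵀA: Σu·u = 51, Σu = 1, Σ1 = 6.
And Σu·w = -139, Σw = 10.
Eliminating c: 6·(row 1) − 1·(row 2) gives 305·m = 6·(-139) − 1·10 = -844, so m = -844/305.
Then c = (10 − 1·(-844/305))/6 = 649/305.
Residuals: -436/305, -202/305, 642/305, 266/305, -22/61, -32/61; SSR = 2464/305.

SSR = 8.079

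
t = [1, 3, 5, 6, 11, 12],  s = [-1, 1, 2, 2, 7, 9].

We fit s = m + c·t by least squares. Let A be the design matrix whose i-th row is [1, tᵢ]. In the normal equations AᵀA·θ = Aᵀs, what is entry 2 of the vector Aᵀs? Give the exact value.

209

Entry 2 ↔ basis t, so (Aᵀs)_{2} = Σᵢ (t)·sᵢ = (1)·(-1) + (3)·(1) + (5)·(2) + (6)·(2) + (11)·(7) + (12)·(9) = 209.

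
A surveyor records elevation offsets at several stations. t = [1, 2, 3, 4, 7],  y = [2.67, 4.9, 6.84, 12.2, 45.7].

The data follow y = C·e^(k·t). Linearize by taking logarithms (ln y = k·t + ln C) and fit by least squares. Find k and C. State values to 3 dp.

With ln yᵢ as the transformed response and tᵢ as the regressor:
Σt = 17.0000, Σ(t)² = 79.0000, Σln y = 10.8176, Σt·ln y = 46.6893.
Equations: 79.0000·k + 17.0000·ln C = 46.6893;  17.0000·k + 5·ln C = 10.8176.
Solving (det = 106.0000): k = 0.46742, ln C = 0.57429, so C = exp(0.57429) = 1.77586.

k = 0.467, C = 1.776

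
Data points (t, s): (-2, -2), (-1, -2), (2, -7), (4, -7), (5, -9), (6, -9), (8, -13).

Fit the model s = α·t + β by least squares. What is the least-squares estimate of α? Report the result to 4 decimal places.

α = -1.0512

MᵀM·[α, β]ᵀ = Mᵀs reads: 150·α + 22·β = -239;  22·α + 7·β = -49.
Eliminating β: 7·(row 1) − 22·(row 2) gives 566·α = 7·(-239) − 22·(-49) = -595, so α = -595/566.
Then β = ((-49) − 22·(-595/566))/7 = -1046/283.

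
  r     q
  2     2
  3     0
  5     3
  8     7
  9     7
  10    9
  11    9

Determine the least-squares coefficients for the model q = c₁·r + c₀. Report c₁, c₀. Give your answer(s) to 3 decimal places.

XᵀX·[c₁, c₀]ᵀ = Xᵀq reads: 404·c₁ + 48·c₀ = 327;  48·c₁ + 7·c₀ = 37.
(Σr·r = 404, Σr = 48, Σ1 = 7, Σr·q = 327, Σq = 37.)
Eliminating c₀: 7·(row 1) − 48·(row 2) gives 524·c₁ = 7·327 − 48·37 = 513, so c₁ = 513/524.
Then c₀ = (37 − 48·(513/524))/7 = -187/131.

c₁ = 0.979, c₀ = -1.427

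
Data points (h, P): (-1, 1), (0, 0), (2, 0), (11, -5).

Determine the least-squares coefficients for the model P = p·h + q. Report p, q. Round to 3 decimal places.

p = -0.489, q = 0.467

The normal equations are: 126·p + 12·q = -56;  12·p + 4·q = -4.
(Σh·h = 126, Σh = 12, Σ1 = 4, Σh·P = -56, ΣP = -4.)
Eliminating q: 4·(row 1) − 12·(row 2) gives 360·p = 4·(-56) − 12·(-4) = -176, so p = -22/45.
Then q = ((-4) − 12·(-22/45))/4 = 7/15.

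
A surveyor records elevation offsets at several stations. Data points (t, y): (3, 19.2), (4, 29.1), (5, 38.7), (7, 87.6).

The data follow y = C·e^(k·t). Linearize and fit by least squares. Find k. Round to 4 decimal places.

Linearized form: ln y = k·t + ln C. From the 4 transformed points,
Σt = 19.0000, Σ(t)² = 99.0000, Σln y = 14.4543, Σt·ln y = 71.9363.
Equations: 99.0000·k + 19.0000·ln C = 71.9363;  19.0000·k + 4·ln C = 14.4543.
Slope k = (n·Σt·ln y − Σt·Σln y)/(n·Σ(t)² − (Σt)²) = (4·71.9363 − 19.0000·14.4543)/35.0000 = 0.37469; ln C = (Σln y − k·Σt)/n = 1.83377.

k = 0.3747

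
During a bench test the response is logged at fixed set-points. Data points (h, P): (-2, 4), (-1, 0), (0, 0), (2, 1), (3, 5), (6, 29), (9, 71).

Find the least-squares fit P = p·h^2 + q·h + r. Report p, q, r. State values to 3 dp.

Entries of AᵀA: Σh^2·h^2 = 7971, Σh^2·h = 971, Σh^2 = 135, Σh·h = 135, Σh = 17, Σ1 = 7.
Moment sums: Σh^2·P = 6860, Σh·P = 822, ΣP = 110.
Inverting the 3×3 Gram matrix, [p, q, r]ᵀ = [152634/156401, -121489/156401, -190881/156401]ᵀ.

p = 0.976, q = -0.777, r = -1.220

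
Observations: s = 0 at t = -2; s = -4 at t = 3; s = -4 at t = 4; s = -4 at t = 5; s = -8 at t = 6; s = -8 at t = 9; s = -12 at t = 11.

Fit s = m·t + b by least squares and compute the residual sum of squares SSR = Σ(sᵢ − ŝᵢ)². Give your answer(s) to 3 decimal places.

SSR = 8.235

Forming AᵀA = [[292, 36]; [36, 7]] and Aᵀs = [-300, -40]ᵀ gives AᵀA·[m, b]ᵀ = Aᵀs.
Eliminating b: 7·(row 1) − 36·(row 2) gives 748·m = 7·(-300) − 36·(-40) = -660, so m = -15/17.
Then b = ((-40) − 36·(-15/17))/7 = -20/17.
Residuals: -10/17, -3/17, 12/17, 27/17, -26/17, 19/17, -19/17; SSR = 140/17.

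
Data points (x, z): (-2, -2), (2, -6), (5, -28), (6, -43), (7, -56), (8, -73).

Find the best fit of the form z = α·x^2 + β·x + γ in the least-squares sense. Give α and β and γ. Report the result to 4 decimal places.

α = -1.0494, β = -0.7674, γ = 0.4909

The normal system MᵀM·[α, β, γ]ᵀ = Mᵀz is [[8450, 1196, 182]; [1196, 182, 26]; [182, 26, 6]]·[α, β, γ]ᵀ = [-9696, -1382, -208]ᵀ.
Solving the 3×3 system (Gaussian elimination) gives α = -2251/2145, β = -1646/2145, γ = 27/55.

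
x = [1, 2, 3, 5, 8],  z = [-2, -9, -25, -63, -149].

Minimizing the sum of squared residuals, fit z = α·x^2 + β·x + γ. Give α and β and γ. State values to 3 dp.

α = -1.914, β = -3.918, γ = 4.713

From the data, Σx^2·x^2 = 4819, Σx^2·x = 673, Σx^2 = 103, Σx·x = 103, Σx = 19, Σ1 = 5.
For Mᵀz: Σx^2·z = -11374, Σx·z = -1602, Σz = -248.
Row-reducing yields α = -821/429, β = -1681/429, γ = 674/143.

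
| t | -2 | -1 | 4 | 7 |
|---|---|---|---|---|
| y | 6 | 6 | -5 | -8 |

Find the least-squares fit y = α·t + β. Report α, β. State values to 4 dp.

α = -1.7037, β = 3.1574

XᵀX·[α, β]ᵀ = Xᵀy reads: 70·α + 8·β = -94;  8·α + 4·β = -1.
Determinant 70·4 − 8² = 216.
α = ((-94)·4 − 8·(-1))/216 = -46/27; β = (70·(-1) − 8·(-94))/216 = 341/108.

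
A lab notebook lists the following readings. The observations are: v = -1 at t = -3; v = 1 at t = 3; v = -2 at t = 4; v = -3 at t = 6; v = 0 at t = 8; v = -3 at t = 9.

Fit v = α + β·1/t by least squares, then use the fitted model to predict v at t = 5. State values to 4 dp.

v̂ = -1.2644

Normal-equation sums: Σ1 = 6, Σ1/t = 47/72, Σ1/t·1/t = 1765/5184.
Right-hand side: Σv = -8, Σ1/t·v = -2/3.
So AᵀA·[α, β]ᵀ = Aᵀv: [[6, 47/72]; [47/72, 1765/5184]]·[α, β]ᵀ = [-8, -2/3]ᵀ.
Δ = 6·(1765/5184) − (47/72)² = 8381/5184.
α = ((-8)·(1765/5184) − (47/72)·(-2/3))/(8381/5184) = -11864/8381; β = (6·(-2/3) − (47/72)·(-8))/(8381/5184) = 6336/8381.
At t = 5: v̂ = (-11864/8381)·(1) + (6336/8381)·(1/5) = -52984/41905.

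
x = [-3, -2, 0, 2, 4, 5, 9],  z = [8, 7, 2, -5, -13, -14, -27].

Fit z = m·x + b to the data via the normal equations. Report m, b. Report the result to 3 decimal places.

m = -3.023, b = 0.477

Forming MᵀM = [[139, 15]; [15, 7]] and Mᵀz = [-413, -42]ᵀ gives MᵀM·[m, b]ᵀ = Mᵀz.
det = 139·7 − 15² = 748.
m = ((-413)·7 − 15·(-42))/748 = -133/44; b = (139·(-42) − 15·(-413))/748 = 21/44.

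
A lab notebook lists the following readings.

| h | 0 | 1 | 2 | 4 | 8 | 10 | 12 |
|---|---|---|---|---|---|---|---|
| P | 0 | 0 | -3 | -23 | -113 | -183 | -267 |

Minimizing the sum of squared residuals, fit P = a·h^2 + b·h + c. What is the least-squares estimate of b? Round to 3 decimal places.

b = 2.244

Forming XᵀX = [[35105, 3313, 329]; [3313, 329, 37]; [329, 37, 7]] and XᵀP = [-64360, -6036, -589]ᵀ gives XᵀX·[a, b, c]ᵀ = XᵀP.
Row-reducing yields a = -513463/250824, b = 80411/35832, c = 8751/41804.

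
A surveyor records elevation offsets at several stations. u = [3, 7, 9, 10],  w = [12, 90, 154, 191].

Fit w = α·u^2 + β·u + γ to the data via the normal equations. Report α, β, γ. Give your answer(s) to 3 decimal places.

α = 2.016, β = -0.597, γ = -4.387

Normal-equation sums: Σu^2·u^2 = 19043, Σu^2·u = 2099, Σu^2 = 239, Σu·u = 239, Σu = 29, Σ1 = 4.
For Aᵀw: Σu^2·w = 36092, Σu·w = 3962, Σw = 447.
Solving the 3×3 system (Gaussian elimination) gives α = 125/62, β = -37/62, γ = -136/31.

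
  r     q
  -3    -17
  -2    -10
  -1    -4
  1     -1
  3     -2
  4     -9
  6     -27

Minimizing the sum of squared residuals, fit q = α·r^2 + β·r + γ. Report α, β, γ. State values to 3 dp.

Normal-equation sums: Σr^2·r^2 = 1732, Σr^2·r = 272, Σr^2 = 76, Σr·r = 76, Σr = 8, Σ1 = 7.
For Aᵀq: Σr^2·q = -1332, Σr·q = -130, Σq = -70.
So AᵀA·[α, β, γ]ᵀ = Aᵀq: [[1732, 272, 76]; [272, 76, 8]; [76, 8, 7]]·[α, β, γ]ᵀ = [-1332, -130, -70]ᵀ.
Row-reducing yields α = -1409/1281, β = 17663/7686, γ = -2630/3843.

α = -1.100, β = 2.298, γ = -0.684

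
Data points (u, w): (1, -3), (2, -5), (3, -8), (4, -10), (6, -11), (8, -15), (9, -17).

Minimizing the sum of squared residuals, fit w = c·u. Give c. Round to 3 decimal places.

The normal equations are: 211·c = -416.
c = (-416)/211 = -1.97156.

c = -1.972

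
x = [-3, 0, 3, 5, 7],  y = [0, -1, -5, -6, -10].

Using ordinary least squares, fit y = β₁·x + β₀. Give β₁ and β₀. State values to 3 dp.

Forming AᵀA = [[92, 12]; [12, 5]] and Aᵀy = [-115, -22]ᵀ gives AᵀA·[β₁, β₀]ᵀ = Aᵀy.
Determinant 92·5 − 12² = 316.
β₁ = ((-115)·5 − 12·(-22))/316 = -311/316; β₀ = (92·(-22) − 12·(-115))/316 = -161/79.

β₁ = -0.984, β₀ = -2.038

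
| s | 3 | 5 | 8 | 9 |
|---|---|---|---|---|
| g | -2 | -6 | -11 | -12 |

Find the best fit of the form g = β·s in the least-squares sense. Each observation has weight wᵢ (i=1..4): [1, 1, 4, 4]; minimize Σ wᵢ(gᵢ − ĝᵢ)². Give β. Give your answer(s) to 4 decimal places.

β = -1.3355

Forming MᵀWM = [[614]] and MᵀWg = [-820]ᵀ gives MᵀWM·[β]ᵀ = MᵀWg.
β = (-820)/614 = -1.3355.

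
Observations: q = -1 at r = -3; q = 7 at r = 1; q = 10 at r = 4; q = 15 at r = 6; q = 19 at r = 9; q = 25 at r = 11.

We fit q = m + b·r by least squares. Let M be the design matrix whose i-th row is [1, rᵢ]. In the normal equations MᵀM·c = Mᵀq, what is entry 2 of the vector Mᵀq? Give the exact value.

586

Entry 2 ↔ basis r, so (Mᵀq)_{2} = Σᵢ (r)·qᵢ = (-3)·(-1) + (1)·(7) + (4)·(10) + (6)·(15) + (9)·(19) + (11)·(25) = 586.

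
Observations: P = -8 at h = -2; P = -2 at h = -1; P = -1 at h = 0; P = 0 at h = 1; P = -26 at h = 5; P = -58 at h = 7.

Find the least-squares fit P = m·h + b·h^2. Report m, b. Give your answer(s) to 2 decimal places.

m = 1.42, b = -1.37

The normal equations are: 80·m + 460·b = -518;  460·m + 3044·b = -3526.
(Σh·h = 80, Σh·h^2 = 460, Σh^2·h^2 = 3044, Σh·P = -518, Σh^2·P = -3526.)
Determinant 80·3044 − 460² = 31920.
m = ((-518)·3044 − 460·(-3526))/31920 = 941/665; b = (80·(-3526) − 460·(-518))/31920 = -365/266.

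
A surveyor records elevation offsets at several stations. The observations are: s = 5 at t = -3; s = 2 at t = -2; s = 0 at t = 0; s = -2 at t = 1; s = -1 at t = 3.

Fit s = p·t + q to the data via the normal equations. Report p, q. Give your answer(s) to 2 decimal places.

From the data, Σt·t = 23, Σt = -1, Σ1 = 5.
Right-hand side: Σt·s = -24, Σs = 4.
So AᵀA·[p, q]ᵀ = Aᵀs: [[23, -1]; [-1, 5]]·[p, q]ᵀ = [-24, 4]ᵀ.
det = 23·5 − (-1)² = 114.
p = ((-24)·5 − (-1)·4)/114 = -58/57; q = (23·4 − (-1)·(-24))/114 = 34/57.

p = -1.02, q = 0.60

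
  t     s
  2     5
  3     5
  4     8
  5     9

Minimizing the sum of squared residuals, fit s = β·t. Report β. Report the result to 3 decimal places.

β = 1.889

The normal system MᵀM·[β]ᵀ = Mᵀs is [[54]]·[β]ᵀ = [102]ᵀ.
Hence β = 102 / 54 ≈ 1.88889.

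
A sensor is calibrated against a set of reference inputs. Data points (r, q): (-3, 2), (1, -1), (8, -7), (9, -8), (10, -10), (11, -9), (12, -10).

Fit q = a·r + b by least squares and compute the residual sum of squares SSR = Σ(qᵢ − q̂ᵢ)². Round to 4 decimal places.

Entries of AᵀA: Σr·r = 520, Σr = 48, Σ1 = 7.
And Σr·q = -454, Σq = -43.
Determinant 520·7 − 48² = 1336.
a = ((-454)·7 − 48·(-43))/1336 = -557/668; b = (520·(-43) − 48·(-454))/1336 = -71/167.
Residuals: -51/668, 173/668, 16/167, -47/668, -413/334, 399/668, 72/167; SSR = 721/334.

SSR = 2.1587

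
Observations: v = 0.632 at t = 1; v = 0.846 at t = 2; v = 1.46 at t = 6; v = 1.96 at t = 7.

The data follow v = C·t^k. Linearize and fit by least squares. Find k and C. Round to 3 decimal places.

k = 0.545, C = 0.608

Linearized form: ln v = k·ln t + ln C. From the 4 transformed points,
XᵀX = [[7.4774, 4.4308]; [4.4308, 4]], rhs = [1.8716, 0.4253]ᵀ  (here Σln t = 4.4308, Σ(ln t)² = 7.4774, Σln v = 0.4253, Σln t·ln v = 1.8716).
Solving (det = 10.2775): k = 0.54509, ln C = -0.49748, so C = exp(-0.49748) = 0.60806.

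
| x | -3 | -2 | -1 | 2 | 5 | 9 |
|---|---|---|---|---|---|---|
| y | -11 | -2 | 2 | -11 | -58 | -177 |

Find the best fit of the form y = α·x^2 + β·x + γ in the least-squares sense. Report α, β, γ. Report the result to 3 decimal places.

α = -1.982, β = -1.997, γ = 1.449

Sums needed: Σx^2·x^2 = 7300, Σx^2·x = 826, Σx^2 = 124, Σx·x = 124, Σx = 10, Σ1 = 6.
Moment sums: Σx^2·y = -15936, Σx·y = -1870, Σy = -257.
Normal equations: [[7300, 826, 124]; [826, 124, 10]; [124, 10, 6]]·[α, β, γ]ᵀ = [-15936, -1870, -257]ᵀ.
Solving the 3×3 system (Gaussian elimination) gives α = -371263/187350, β = -187084/93675, γ = 90519/62450.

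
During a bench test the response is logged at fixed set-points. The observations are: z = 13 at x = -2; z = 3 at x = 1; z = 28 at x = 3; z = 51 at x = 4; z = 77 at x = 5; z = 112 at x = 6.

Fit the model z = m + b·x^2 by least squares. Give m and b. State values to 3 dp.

Entries of MᵀM: Σ1 = 6, Σx^2 = 91, Σx^2·x^2 = 2275.
Right-hand side: Σz = 284, Σx^2·z = 7080.
Determinant 6·2275 − 91² = 5369.
m = (284·2275 − 91·7080)/5369 = 20/59; b = (6·7080 − 91·284)/5369 = 16636/5369.

m = 0.339, b = 3.099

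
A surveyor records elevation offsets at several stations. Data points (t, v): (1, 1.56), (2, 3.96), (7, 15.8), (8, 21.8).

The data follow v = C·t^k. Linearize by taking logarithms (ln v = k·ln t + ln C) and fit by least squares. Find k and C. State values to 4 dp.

Linearized form: ln v = k·ln t + ln C. From the 4 transformed points,
Over the data: Σln t = 4.7185, Σ(ln t)² = 8.5911, Σln v = 7.6628, Σln t·ln v = 12.7333.
Normal system: [[8.5911, 4.7185]; [4.7185, 4]]·[k, ln C]ᵀ = [12.7333, 7.6628]ᵀ.
Δ = 8.5911·4 − (4.7185)² = 12.1002; k = (12.7333·4 − 4.7185·7.6628)/12.1002 = 1.22115, ln C = (8.5911·7.6628 − 4.7185·12.7333)/12.1002 = 0.47521, so C = exp(0.47521) = 1.60835.

k = 1.2212, C = 1.6084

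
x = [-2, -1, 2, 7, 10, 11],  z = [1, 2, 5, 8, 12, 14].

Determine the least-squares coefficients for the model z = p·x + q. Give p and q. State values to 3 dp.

Compute the Gram sums: Σx·x = 279, Σx = 27, Σ1 = 6.
For Aᵀz: Σx·z = 336, Σz = 42.
AᵀA·[p, q]ᵀ = Aᵀz becomes [[279, 27]; [27, 6]]·[p, q]ᵀ = [336, 42]ᵀ.
det = 279·6 − 27² = 945.
p = (336·6 − 27·42)/945 = 14/15; q = (279·42 − 27·336)/945 = 14/5.

p = 0.933, q = 2.800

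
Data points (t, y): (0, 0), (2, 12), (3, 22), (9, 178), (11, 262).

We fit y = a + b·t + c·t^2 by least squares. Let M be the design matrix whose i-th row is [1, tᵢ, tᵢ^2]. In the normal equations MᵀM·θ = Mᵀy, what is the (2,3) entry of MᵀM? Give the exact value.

2095

Row 2 ↔ basis t, column 3 ↔ basis t^2, so (MᵀM)_{2,3} = Σᵢ (t)·(t^2) = (0)·(0) + (2)·(4) + (3)·(9) + (9)·(81) + (11)·(121) = 2095.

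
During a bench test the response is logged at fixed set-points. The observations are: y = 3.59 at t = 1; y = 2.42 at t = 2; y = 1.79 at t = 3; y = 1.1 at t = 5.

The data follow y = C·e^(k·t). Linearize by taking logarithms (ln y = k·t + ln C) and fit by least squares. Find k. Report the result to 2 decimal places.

With ln yᵢ as the transformed response and tᵢ as the regressor:
Σt = 11.0000, Σ(t)² = 39.0000, Σln y = 2.8394, Σt·ln y = 5.2689.
Equations: 39.0000·k + 11.0000·ln C = 5.2689;  11.0000·k + 4·ln C = 2.8394.
Δ = 39.0000·4 − (11.0000)² = 35.0000; k = (5.2689·4 − 11.0000·2.8394)/35.0000 = -0.29024, ln C = (39.0000·2.8394 − 11.0000·5.2689)/35.0000 = 1.50802.

k = -0.29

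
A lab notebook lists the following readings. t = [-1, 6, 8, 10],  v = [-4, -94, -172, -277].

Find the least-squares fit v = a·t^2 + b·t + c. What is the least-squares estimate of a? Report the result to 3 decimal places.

MᵀM·[a, b, c]ᵀ = Mᵀv reads: 15393·a + 1727·b + 201·c = -42096;  1727·a + 201·b + 23·c = -4706;  201·a + 23·b + 4·c = -547.
Row-reducing yields a = -45123/15020, b = 169749/75100, c = 22793/18775.

a = -3.004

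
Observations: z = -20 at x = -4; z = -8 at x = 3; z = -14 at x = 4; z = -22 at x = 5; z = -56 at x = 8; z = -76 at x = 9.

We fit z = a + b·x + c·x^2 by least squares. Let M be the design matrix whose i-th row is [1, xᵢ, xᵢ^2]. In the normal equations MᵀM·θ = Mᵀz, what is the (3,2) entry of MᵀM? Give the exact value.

1393

Row 3 ↔ basis x^2, column 2 ↔ basis x, so (MᵀM)_{3,2} = Σᵢ (x^2)·(x) = (16)·(-4) + (9)·(3) + (16)·(4) + (25)·(5) + (64)·(8) + (81)·(9) = 1393.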